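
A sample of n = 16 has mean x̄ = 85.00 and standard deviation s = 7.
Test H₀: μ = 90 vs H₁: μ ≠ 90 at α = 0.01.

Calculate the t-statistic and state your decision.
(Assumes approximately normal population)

df = n - 1 = 15
SE = s/√n = 7/√16 = 1.7500
t = (x̄ - μ₀)/SE = (85.00 - 90)/1.7500 = -2.8571
Critical value: t_{0.005,15} = ±2.947
p-value ≈ 0.0120
Decision: fail to reject H₀

Answer: t = -2.8571, fail to reject H₀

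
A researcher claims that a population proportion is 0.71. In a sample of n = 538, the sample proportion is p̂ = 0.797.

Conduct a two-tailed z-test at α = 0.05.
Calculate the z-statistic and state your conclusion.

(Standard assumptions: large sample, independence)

H₀: p = 0.71, H₁: p ≠ 0.71
Standard error: SE = √(p₀(1-p₀)/n) = √(0.71×0.29/538) = 0.019563
z-statistic: z = (p̂ - p₀)/SE = (0.797 - 0.71)/0.019563 = 4.4472
Critical value: z_0.025 = ±1.960
p-value < 0.0001
Decision: reject H₀ at α = 0.05

Answer: z = 4.4472, reject H₀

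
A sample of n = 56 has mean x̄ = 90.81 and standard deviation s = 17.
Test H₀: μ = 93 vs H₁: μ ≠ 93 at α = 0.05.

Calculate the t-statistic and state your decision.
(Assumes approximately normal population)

Answer: t = -0.9640, fail to reject H₀

Derivation:
df = n - 1 = 55
SE = s/√n = 17/√56 = 2.2717
t = (x̄ - μ₀)/SE = (90.81 - 93)/2.2717 = -0.9640
Critical value: t_{0.025,55} = ±2.004
p-value ≈ 0.3393
Decision: fail to reject H₀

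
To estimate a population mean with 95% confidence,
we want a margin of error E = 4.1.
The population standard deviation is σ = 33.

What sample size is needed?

Answer: n = 249

Derivation:
z_0.025 = 1.960
n = (z×σ/E)² = (1.960×33/4.1)²
n = 248.8699
Round up: n = 249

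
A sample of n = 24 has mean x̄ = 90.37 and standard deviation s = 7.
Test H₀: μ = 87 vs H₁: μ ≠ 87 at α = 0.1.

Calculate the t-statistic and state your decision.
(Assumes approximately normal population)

Answer: t = 2.3585, reject H₀

Derivation:
df = n - 1 = 23
SE = s/√n = 7/√24 = 1.4289
t = (x̄ - μ₀)/SE = (90.37 - 87)/1.4289 = 2.3585
Critical value: t_{0.05,23} = ±1.714
p-value ≈ 0.0272
Decision: reject H₀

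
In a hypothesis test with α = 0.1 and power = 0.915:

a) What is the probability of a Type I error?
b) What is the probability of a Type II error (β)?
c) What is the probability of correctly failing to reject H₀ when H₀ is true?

a) Type I error probability = α = 0.1
b) Power = P(reject H₀ | H₁ true) = 1 - β = 0.915, so Type II error probability = β = 1 - Power = 0.085
c) P(fail to reject H₀ | H₀ true) = 1 - α = 0.9

Answer: a) 0.1, b) 0.085, c) 0.9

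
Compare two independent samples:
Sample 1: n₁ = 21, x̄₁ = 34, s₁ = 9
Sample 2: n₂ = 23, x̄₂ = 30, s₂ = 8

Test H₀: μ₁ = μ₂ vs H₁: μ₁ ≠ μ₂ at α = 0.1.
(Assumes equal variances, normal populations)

Pooled variance: s²_p = [20×9² + 22×8²]/(42) = 72.0952
s_p = 8.4909
SE = s_p×√(1/n₁ + 1/n₂) = 8.4909×√(1/21 + 1/23) = 2.5628
t = (x̄₁ - x̄₂)/SE = (34 - 30)/2.5628 = 1.5608
df = 42, t-critical = ±1.682
Decision: fail to reject H₀

Answer: t = 1.5608, fail to reject H₀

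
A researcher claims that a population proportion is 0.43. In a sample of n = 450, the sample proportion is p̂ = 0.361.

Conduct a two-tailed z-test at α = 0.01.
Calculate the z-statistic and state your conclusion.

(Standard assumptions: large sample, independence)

Answer: z = -2.9566, reject H₀

Derivation:
H₀: p = 0.43, H₁: p ≠ 0.43
Standard error: SE = √(p₀(1-p₀)/n) = √(0.43×0.57/450) = 0.023338
z-statistic: z = (p̂ - p₀)/SE = (0.361 - 0.43)/0.023338 = -2.9566
Critical value: z_0.005 = ±2.576
p-value = 0.0031
Decision: reject H₀ at α = 0.01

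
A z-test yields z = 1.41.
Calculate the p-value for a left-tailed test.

For z = 1.41:
p = P(Z < 1.41) = Φ(1.41) = 0.9207

Answer: p-value ≈ 0.9207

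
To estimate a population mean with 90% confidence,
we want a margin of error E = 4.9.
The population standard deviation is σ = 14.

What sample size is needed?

z_0.05 = 1.645
n = (z×σ/E)² = (1.645×14/4.9)²
n = 22.0900
Round up: n = 23

Answer: n = 23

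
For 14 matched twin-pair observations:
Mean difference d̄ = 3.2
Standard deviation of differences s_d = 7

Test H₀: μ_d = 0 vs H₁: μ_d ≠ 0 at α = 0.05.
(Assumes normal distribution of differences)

df = n - 1 = 13
SE = s_d/√n = 7/√14 = 1.8708
t = d̄/SE = 3.2/1.8708 = 1.7105
Critical value: t_{0.025,13} = ±2.160
p-value ≈ 0.1109
Decision: fail to reject H₀

Answer: t = 1.7105, fail to reject H₀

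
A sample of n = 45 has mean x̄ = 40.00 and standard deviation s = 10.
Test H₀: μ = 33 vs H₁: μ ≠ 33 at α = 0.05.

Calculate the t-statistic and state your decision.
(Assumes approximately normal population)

Answer: t = 4.6958, reject H₀

Derivation:
df = n - 1 = 44
SE = s/√n = 10/√45 = 1.4907
t = (x̄ - μ₀)/SE = (40.00 - 33)/1.4907 = 4.6958
Critical value: t_{0.025,44} = ±2.015
p-value < 0.0001
Decision: reject H₀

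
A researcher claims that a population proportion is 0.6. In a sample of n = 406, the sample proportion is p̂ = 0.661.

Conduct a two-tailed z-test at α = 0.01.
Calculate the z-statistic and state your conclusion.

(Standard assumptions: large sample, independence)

H₀: p = 0.6, H₁: p ≠ 0.6
Standard error: SE = √(p₀(1-p₀)/n) = √(0.6×0.4/406) = 0.024313
z-statistic: z = (p̂ - p₀)/SE = (0.661 - 0.6)/0.024313 = 2.5089
Critical value: z_0.005 = ±2.576
p-value = 0.0121
Decision: fail to reject H₀ at α = 0.01

Answer: z = 2.5089, fail to reject H₀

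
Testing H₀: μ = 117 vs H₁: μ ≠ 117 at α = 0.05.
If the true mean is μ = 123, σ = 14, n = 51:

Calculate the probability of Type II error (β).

Answer: β ≈ 0.1355

Derivation:
SE = σ/√n = 14/√51 = 1.9604
Critical values: μ₀ ± z_0.025×SE = 117 ± 1.960×1.9604
Acceptance region: (113.1576, 120.8424)
Under H₁ (μ = 123): z_high = (120.8424 - 123)/1.9604 = -1.1006, z_low = (113.1576 - 123)/1.9604 = -5.0206
β = P(not reject | H₁) = Φ(-1.1006) - Φ(-5.0206) ≈ 0.1355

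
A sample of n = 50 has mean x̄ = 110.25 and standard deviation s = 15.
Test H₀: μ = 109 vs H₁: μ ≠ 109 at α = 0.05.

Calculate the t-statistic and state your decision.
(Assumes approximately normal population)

Answer: t = 0.5893, fail to reject H₀

Derivation:
df = n - 1 = 49
SE = s/√n = 15/√50 = 2.1213
t = (x̄ - μ₀)/SE = (110.25 - 109)/2.1213 = 0.5893
Critical value: t_{0.025,49} = ±2.010
p-value ≈ 0.5584
Decision: fail to reject H₀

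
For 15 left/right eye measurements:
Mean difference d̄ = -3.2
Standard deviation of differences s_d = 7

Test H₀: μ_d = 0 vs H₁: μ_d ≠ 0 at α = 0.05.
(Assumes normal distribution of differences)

df = n - 1 = 14
SE = s_d/√n = 7/√15 = 1.8074
t = d̄/SE = -3.2/1.8074 = -1.7705
Critical value: t_{0.025,14} = ±2.145
p-value ≈ 0.0984
Decision: fail to reject H₀

Answer: t = -1.7705, fail to reject H₀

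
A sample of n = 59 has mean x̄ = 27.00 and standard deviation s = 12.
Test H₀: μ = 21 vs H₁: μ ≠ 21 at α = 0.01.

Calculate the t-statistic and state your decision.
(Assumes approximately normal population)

df = n - 1 = 58
SE = s/√n = 12/√59 = 1.5623
t = (x̄ - μ₀)/SE = (27.00 - 21)/1.5623 = 3.8405
Critical value: t_{0.005,58} = ±2.663
p-value ≈ 0.0003
Decision: reject H₀

Answer: t = 3.8405, reject H₀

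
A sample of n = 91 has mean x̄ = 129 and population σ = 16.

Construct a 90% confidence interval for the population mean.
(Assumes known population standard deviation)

Answer: (126.2408, 131.7592)

Derivation:
Confidence level: 90%, α = 0.1
z_0.05 = 1.645
SE = σ/√n = 16/√91 = 1.6773
Margin of error = 1.645 × 1.6773 = 2.7592
CI: x̄ ± margin = 129 ± 2.7592
CI: (126.2408, 131.7592)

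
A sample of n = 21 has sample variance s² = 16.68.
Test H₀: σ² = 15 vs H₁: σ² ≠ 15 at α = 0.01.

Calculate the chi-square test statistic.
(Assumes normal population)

Answer: χ² = 22.2400, fail to reject H₀

Derivation:
df = n - 1 = 20
χ² = (n-1)s²/σ₀² = 20×16.68/15 = 22.2400
Critical values: χ²_{0.995,20} = 7.434, χ²_{0.005,20} = 39.997
Rejection region: χ² < 7.434 or χ² > 39.997
Decision: fail to reject H₀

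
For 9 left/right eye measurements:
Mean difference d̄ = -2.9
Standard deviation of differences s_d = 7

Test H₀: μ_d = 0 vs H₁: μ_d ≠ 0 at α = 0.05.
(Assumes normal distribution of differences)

df = n - 1 = 8
SE = s_d/√n = 7/√9 = 2.3333
t = d̄/SE = -2.9/2.3333 = -1.2429
Critical value: t_{0.025,8} = ±2.306
p-value ≈ 0.2491
Decision: fail to reject H₀

Answer: t = -1.2429, fail to reject H₀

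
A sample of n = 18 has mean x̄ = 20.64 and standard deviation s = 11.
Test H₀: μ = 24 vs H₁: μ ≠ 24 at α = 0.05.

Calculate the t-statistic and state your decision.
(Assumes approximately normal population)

Answer: t = -1.2959, fail to reject H₀

Derivation:
df = n - 1 = 17
SE = s/√n = 11/√18 = 2.5927
t = (x̄ - μ₀)/SE = (20.64 - 24)/2.5927 = -1.2959
Critical value: t_{0.025,17} = ±2.110
p-value ≈ 0.2123
Decision: fail to reject H₀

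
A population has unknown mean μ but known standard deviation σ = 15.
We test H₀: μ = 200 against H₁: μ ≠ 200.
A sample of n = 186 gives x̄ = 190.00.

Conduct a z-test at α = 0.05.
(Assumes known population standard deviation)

Answer: z = -9.0917, reject H₀

Derivation:
Standard error: SE = σ/√n = 15/√186 = 1.0999
z-statistic: z = (x̄ - μ₀)/SE = (190.00 - 200)/1.0999 = -9.0917
Critical value: ±1.960
p-value < 0.0001
Decision: reject H₀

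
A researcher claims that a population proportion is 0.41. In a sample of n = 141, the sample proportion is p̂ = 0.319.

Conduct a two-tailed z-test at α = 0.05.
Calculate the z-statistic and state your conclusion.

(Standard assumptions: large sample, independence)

H₀: p = 0.41, H₁: p ≠ 0.41
Standard error: SE = √(p₀(1-p₀)/n) = √(0.41×0.59/141) = 0.041420
z-statistic: z = (p̂ - p₀)/SE = (0.319 - 0.41)/0.041420 = -2.1970
Critical value: z_0.025 = ±1.960
p-value = 0.0280
Decision: reject H₀ at α = 0.05

Answer: z = -2.1970, reject H₀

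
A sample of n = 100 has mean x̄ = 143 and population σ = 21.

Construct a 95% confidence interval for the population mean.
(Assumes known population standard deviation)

Confidence level: 95%, α = 0.05
z_0.025 = 1.960
SE = σ/√n = 21/√100 = 2.1000
Margin of error = 1.960 × 2.1000 = 4.1160
CI: x̄ ± margin = 143 ± 4.1160
CI: (138.8840, 147.1160)

Answer: (138.8840, 147.1160)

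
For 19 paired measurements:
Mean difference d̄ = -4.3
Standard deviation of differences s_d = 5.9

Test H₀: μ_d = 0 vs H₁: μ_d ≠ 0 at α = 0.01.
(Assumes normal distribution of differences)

df = n - 1 = 18
SE = s_d/√n = 5.9/√19 = 1.3536
t = d̄/SE = -4.3/1.3536 = -3.1767
Critical value: t_{0.005,18} = ±2.878
p-value ≈ 0.0052
Decision: reject H₀

Answer: t = -3.1767, reject H₀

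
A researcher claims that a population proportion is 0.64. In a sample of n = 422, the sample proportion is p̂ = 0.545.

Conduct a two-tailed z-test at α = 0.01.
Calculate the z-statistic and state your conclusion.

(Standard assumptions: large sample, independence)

H₀: p = 0.64, H₁: p ≠ 0.64
Standard error: SE = √(p₀(1-p₀)/n) = √(0.64×0.36/422) = 0.023366
z-statistic: z = (p̂ - p₀)/SE = (0.545 - 0.64)/0.023366 = -4.0657
Critical value: z_0.005 = ±2.576
p-value < 0.0001
Decision: reject H₀ at α = 0.01

Answer: z = -4.0657, reject H₀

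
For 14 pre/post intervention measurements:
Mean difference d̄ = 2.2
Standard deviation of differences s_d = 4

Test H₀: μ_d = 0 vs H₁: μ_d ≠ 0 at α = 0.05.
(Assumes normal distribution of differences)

Answer: t = 2.0580, fail to reject H₀

Derivation:
df = n - 1 = 13
SE = s_d/√n = 4/√14 = 1.0690
t = d̄/SE = 2.2/1.0690 = 2.0580
Critical value: t_{0.025,13} = ±2.160
p-value ≈ 0.0602
Decision: fail to reject H₀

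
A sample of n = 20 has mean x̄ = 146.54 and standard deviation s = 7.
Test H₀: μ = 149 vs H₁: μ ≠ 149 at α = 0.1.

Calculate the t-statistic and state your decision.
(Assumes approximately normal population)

Answer: t = -1.5717, fail to reject H₀

Derivation:
df = n - 1 = 19
SE = s/√n = 7/√20 = 1.5652
t = (x̄ - μ₀)/SE = (146.54 - 149)/1.5652 = -1.5717
Critical value: t_{0.05,19} = ±1.729
p-value ≈ 0.1325
Decision: fail to reject H₀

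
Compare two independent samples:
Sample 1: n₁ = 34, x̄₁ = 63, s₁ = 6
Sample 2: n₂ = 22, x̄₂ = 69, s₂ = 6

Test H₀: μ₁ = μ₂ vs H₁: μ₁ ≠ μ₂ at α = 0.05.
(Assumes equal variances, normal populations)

Answer: t = -3.6547, reject H₀

Derivation:
Pooled variance: s²_p = [33×6² + 21×6²]/(54) = 36.0000
s_p = 6.0000
SE = s_p×√(1/n₁ + 1/n₂) = 6.0000×√(1/34 + 1/22) = 1.6417
t = (x̄₁ - x̄₂)/SE = (63 - 69)/1.6417 = -3.6547
df = 54, t-critical = ±2.005
Decision: reject H₀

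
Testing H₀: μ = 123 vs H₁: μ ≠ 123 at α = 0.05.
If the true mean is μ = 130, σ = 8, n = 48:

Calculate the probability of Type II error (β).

SE = σ/√n = 8/√48 = 1.1547
Critical values: μ₀ ± z_0.025×SE = 123 ± 1.960×1.1547
Acceptance region: (120.7368, 125.2632)
Under H₁ (μ = 130): z_high = (125.2632 - 130)/1.1547 = -4.1022, z_low = (120.7368 - 130)/1.1547 = -8.0222
β = P(not reject | H₁) = Φ(-4.1022) - Φ(-8.0222) ≈ 0.0000

Answer: β ≈ 0.0000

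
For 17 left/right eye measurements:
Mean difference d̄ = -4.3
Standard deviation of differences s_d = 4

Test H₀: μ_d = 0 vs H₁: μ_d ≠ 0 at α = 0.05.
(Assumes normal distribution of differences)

Answer: t = -4.4325, reject H₀

Derivation:
df = n - 1 = 16
SE = s_d/√n = 4/√17 = 0.9701
t = d̄/SE = -4.3/0.9701 = -4.4325
Critical value: t_{0.025,16} = ±2.120
p-value ≈ 0.0004
Decision: reject H₀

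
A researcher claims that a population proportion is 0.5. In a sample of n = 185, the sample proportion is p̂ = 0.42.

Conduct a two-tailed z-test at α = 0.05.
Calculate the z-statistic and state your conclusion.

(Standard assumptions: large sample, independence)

H₀: p = 0.5, H₁: p ≠ 0.5
Standard error: SE = √(p₀(1-p₀)/n) = √(0.5×0.5/185) = 0.036761
z-statistic: z = (p̂ - p₀)/SE = (0.42 - 0.5)/0.036761 = -2.1762
Critical value: z_0.025 = ±1.960
p-value = 0.0295
Decision: reject H₀ at α = 0.05

Answer: z = -2.1762, reject H₀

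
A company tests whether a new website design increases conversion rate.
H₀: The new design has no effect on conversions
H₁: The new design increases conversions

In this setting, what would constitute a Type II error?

Type I error (α): Rejecting H₀ when H₀ is true
Type II error (β): Failing to reject H₀ when H₁ is true

Answer: Keeping the old design when the new one would have increased conversions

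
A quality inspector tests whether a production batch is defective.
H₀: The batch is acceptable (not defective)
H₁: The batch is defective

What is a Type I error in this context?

Type I error (α): Rejecting H₀ when H₀ is true
Type II error (β): Failing to reject H₀ when H₁ is true

Answer: Rejecting an acceptable batch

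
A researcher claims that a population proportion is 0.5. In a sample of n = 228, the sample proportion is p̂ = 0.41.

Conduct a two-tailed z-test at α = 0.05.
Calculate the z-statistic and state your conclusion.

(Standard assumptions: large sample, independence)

Answer: z = -2.7180, reject H₀

Derivation:
H₀: p = 0.5, H₁: p ≠ 0.5
Standard error: SE = √(p₀(1-p₀)/n) = √(0.5×0.5/228) = 0.033113
z-statistic: z = (p̂ - p₀)/SE = (0.41 - 0.5)/0.033113 = -2.7180
Critical value: z_0.025 = ±1.960
p-value = 0.0066
Decision: reject H₀ at α = 0.05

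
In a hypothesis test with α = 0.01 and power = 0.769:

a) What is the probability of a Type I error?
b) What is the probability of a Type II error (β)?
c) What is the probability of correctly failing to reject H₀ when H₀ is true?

a) Type I error probability = α = 0.01
b) Power = P(reject H₀ | H₁ true) = 1 - β = 0.769, so Type II error probability = β = 1 - Power = 0.231
c) P(fail to reject H₀ | H₀ true) = 1 - α = 0.99

Answer: a) 0.01, b) 0.231, c) 0.99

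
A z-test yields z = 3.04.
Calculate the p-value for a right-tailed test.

Answer: p-value ≈ 0.0012

Derivation:
For z = 3.04:
p = P(Z > 3.04) = 1 - Φ(3.04) = 0.0012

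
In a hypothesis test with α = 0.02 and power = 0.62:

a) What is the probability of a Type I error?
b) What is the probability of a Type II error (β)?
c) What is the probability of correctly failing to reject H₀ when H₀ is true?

a) Type I error probability = α = 0.02
b) Power = P(reject H₀ | H₁ true) = 1 - β = 0.62, so Type II error probability = β = 1 - Power = 0.38
c) P(fail to reject H₀ | H₀ true) = 1 - α = 0.98

Answer: a) 0.02, b) 0.38, c) 0.98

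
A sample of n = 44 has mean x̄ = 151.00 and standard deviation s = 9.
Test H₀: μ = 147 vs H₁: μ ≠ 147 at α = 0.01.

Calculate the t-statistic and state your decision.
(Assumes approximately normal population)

Answer: t = 2.9481, reject H₀

Derivation:
df = n - 1 = 43
SE = s/√n = 9/√44 = 1.3568
t = (x̄ - μ₀)/SE = (151.00 - 147)/1.3568 = 2.9481
Critical value: t_{0.005,43} = ±2.695
p-value ≈ 0.0052
Decision: reject H₀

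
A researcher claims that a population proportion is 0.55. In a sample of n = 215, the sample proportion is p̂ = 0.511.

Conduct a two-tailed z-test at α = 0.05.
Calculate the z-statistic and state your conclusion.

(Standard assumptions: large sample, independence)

H₀: p = 0.55, H₁: p ≠ 0.55
Standard error: SE = √(p₀(1-p₀)/n) = √(0.55×0.45/215) = 0.033929
z-statistic: z = (p̂ - p₀)/SE = (0.511 - 0.55)/0.033929 = -1.1495
Critical value: z_0.025 = ±1.960
p-value = 0.2503
Decision: fail to reject H₀ at α = 0.05

Answer: z = -1.1495, fail to reject H₀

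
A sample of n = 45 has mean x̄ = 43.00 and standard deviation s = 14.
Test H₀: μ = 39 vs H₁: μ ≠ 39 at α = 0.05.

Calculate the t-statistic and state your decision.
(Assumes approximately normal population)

Answer: t = 1.9166, fail to reject H₀

Derivation:
df = n - 1 = 44
SE = s/√n = 14/√45 = 2.0870
t = (x̄ - μ₀)/SE = (43.00 - 39)/2.0870 = 1.9166
Critical value: t_{0.025,44} = ±2.015
p-value ≈ 0.0618
Decision: fail to reject H₀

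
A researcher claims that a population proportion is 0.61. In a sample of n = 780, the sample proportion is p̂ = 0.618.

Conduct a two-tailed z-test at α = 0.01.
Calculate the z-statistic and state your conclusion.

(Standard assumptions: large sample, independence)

Answer: z = 0.4581, fail to reject H₀

Derivation:
H₀: p = 0.61, H₁: p ≠ 0.61
Standard error: SE = √(p₀(1-p₀)/n) = √(0.61×0.39/780) = 0.017464
z-statistic: z = (p̂ - p₀)/SE = (0.618 - 0.61)/0.017464 = 0.4581
Critical value: z_0.005 = ±2.576
p-value = 0.6469
Decision: fail to reject H₀ at α = 0.01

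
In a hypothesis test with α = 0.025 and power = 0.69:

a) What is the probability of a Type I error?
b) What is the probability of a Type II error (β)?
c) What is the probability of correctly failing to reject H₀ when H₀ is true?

Answer: a) 0.025, b) 0.31, c) 0.975

Derivation:
a) Type I error probability = α = 0.025
b) Power = P(reject H₀ | H₁ true) = 1 - β = 0.69, so Type II error probability = β = 1 - Power = 0.31
c) P(fail to reject H₀ | H₀ true) = 1 - α = 0.975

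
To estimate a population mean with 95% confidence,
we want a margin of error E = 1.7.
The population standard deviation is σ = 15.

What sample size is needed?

Answer: n = 300

Derivation:
z_0.025 = 1.960
n = (z×σ/E)² = (1.960×15/1.7)²
n = 299.0865
Round up: n = 300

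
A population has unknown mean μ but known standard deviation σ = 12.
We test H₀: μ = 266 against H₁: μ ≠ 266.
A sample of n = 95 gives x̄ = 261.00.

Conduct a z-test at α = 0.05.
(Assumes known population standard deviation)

Standard error: SE = σ/√n = 12/√95 = 1.2312
z-statistic: z = (x̄ - μ₀)/SE = (261.00 - 266)/1.2312 = -4.0611
Critical value: ±1.960
p-value < 0.0001
Decision: reject H₀

Answer: z = -4.0611, reject H₀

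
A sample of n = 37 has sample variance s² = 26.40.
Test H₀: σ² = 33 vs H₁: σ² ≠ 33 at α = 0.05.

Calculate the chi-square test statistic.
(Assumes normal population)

df = n - 1 = 36
χ² = (n-1)s²/σ₀² = 36×26.40/33 = 28.8000
Critical values: χ²_{0.975,36} = 21.336, χ²_{0.025,36} = 54.437
Rejection region: χ² < 21.336 or χ² > 54.437
Decision: fail to reject H₀

Answer: χ² = 28.8000, fail to reject H₀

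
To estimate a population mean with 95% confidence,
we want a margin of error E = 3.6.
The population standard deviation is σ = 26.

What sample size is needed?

Answer: n = 201

Derivation:
z_0.025 = 1.960
n = (z×σ/E)² = (1.960×26/3.6)²
n = 200.3798
Round up: n = 201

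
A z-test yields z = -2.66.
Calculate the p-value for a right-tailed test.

Answer: p-value ≈ 0.9961

Derivation:
For z = -2.66:
p = P(Z > -2.66) = 1 - Φ(-2.66) = 0.9961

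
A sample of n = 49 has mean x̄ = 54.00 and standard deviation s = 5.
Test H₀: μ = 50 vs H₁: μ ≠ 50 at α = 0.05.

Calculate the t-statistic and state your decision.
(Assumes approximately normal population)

df = n - 1 = 48
SE = s/√n = 5/√49 = 0.7143
t = (x̄ - μ₀)/SE = (54.00 - 50)/0.7143 = 5.5999
Critical value: t_{0.025,48} = ±2.011
p-value < 0.0001
Decision: reject H₀

Answer: t = 5.5999, reject H₀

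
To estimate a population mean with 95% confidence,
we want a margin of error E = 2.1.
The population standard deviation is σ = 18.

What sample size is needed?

z_0.025 = 1.960
n = (z×σ/E)² = (1.960×18/2.1)²
n = 282.2400
Round up: n = 283

Answer: n = 283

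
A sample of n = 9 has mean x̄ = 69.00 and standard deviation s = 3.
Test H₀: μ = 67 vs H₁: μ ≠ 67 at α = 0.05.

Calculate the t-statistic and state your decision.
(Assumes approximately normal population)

Answer: t = 2.0000, fail to reject H₀

Derivation:
df = n - 1 = 8
SE = s/√n = 3/√9 = 1.0000
t = (x̄ - μ₀)/SE = (69.00 - 67)/1.0000 = 2.0000
Critical value: t_{0.025,8} = ±2.306
p-value ≈ 0.0805
Decision: fail to reject H₀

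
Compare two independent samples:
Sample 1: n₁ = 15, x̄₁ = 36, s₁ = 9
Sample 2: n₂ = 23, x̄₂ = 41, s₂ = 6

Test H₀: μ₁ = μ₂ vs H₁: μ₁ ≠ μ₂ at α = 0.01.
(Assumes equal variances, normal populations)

Answer: t = -2.0597, fail to reject H₀

Derivation:
Pooled variance: s²_p = [14×9² + 22×6²]/(36) = 53.5000
s_p = 7.3144
SE = s_p×√(1/n₁ + 1/n₂) = 7.3144×√(1/15 + 1/23) = 2.4275
t = (x̄₁ - x̄₂)/SE = (36 - 41)/2.4275 = -2.0597
df = 36, t-critical = ±2.719
Decision: fail to reject H₀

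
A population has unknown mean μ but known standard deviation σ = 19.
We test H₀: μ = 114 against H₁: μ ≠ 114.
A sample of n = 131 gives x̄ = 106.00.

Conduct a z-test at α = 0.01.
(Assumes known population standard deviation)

Standard error: SE = σ/√n = 19/√131 = 1.6600
z-statistic: z = (x̄ - μ₀)/SE = (106.00 - 114)/1.6600 = -4.8193
Critical value: ±2.576
p-value < 0.0001
Decision: reject H₀

Answer: z = -4.8193, reject H₀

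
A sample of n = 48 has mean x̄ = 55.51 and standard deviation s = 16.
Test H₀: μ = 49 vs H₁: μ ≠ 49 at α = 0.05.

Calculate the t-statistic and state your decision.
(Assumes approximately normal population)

df = n - 1 = 47
SE = s/√n = 16/√48 = 2.3094
t = (x̄ - μ₀)/SE = (55.51 - 49)/2.3094 = 2.8189
Critical value: t_{0.025,47} = ±2.012
p-value ≈ 0.0070
Decision: reject H₀

Answer: t = 2.8189, reject H₀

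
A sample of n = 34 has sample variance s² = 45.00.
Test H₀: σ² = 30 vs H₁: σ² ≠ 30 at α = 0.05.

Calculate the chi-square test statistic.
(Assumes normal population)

Answer: χ² = 49.5000, fail to reject H₀

Derivation:
df = n - 1 = 33
χ² = (n-1)s²/σ₀² = 33×45.00/30 = 49.5000
Critical values: χ²_{0.975,33} = 19.047, χ²_{0.025,33} = 50.725
Rejection region: χ² < 19.047 or χ² > 50.725
Decision: fail to reject H₀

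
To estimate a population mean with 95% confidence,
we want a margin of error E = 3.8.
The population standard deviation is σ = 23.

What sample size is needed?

z_0.025 = 1.960
n = (z×σ/E)² = (1.960×23/3.8)²
n = 140.7345
Round up: n = 141

Answer: n = 141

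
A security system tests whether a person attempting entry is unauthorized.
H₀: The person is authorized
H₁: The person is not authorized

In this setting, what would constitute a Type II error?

Type I error (α): Rejecting H₀ when H₀ is true
Type II error (β): Failing to reject H₀ when H₁ is true

Answer: Granting entry to an unauthorized person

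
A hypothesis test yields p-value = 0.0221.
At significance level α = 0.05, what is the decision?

Compare p-value to α:
0.0221 < 0.05
Decision: reject H₀

Answer: reject H₀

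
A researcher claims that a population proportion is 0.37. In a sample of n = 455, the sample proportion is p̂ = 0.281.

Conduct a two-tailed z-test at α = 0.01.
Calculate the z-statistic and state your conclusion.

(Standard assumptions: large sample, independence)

H₀: p = 0.37, H₁: p ≠ 0.37
Standard error: SE = √(p₀(1-p₀)/n) = √(0.37×0.63/455) = 0.022634
z-statistic: z = (p̂ - p₀)/SE = (0.281 - 0.37)/0.022634 = -3.9321
Critical value: z_0.005 = ±2.576
p-value = 0.0001
Decision: reject H₀ at α = 0.01

Answer: z = -3.9321, reject H₀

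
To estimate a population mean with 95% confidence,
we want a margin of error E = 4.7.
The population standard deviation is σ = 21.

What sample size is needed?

z_0.025 = 1.960
n = (z×σ/E)² = (1.960×21/4.7)²
n = 76.6929
Round up: n = 77

Answer: n = 77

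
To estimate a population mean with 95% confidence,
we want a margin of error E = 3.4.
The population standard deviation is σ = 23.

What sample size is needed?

z_0.025 = 1.960
n = (z×σ/E)² = (1.960×23/3.4)²
n = 175.7964
Round up: n = 176

Answer: n = 176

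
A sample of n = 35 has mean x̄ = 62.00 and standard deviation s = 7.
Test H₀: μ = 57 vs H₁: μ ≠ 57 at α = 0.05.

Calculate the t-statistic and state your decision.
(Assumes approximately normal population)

Answer: t = 4.2258, reject H₀

Derivation:
df = n - 1 = 34
SE = s/√n = 7/√35 = 1.1832
t = (x̄ - μ₀)/SE = (62.00 - 57)/1.1832 = 4.2258
Critical value: t_{0.025,34} = ±2.032
p-value ≈ 0.0002
Decision: reject H₀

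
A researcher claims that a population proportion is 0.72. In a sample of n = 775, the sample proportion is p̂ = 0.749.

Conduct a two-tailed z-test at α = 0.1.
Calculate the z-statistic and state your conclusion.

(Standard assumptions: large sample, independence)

H₀: p = 0.72, H₁: p ≠ 0.72
Standard error: SE = √(p₀(1-p₀)/n) = √(0.72×0.28/775) = 0.016129
z-statistic: z = (p̂ - p₀)/SE = (0.749 - 0.72)/0.016129 = 1.7980
Critical value: z_0.05 = ±1.645
p-value = 0.0722
Decision: reject H₀ at α = 0.1

Answer: z = 1.7980, reject H₀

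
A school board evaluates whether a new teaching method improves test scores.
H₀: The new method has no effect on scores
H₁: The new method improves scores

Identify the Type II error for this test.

Type I error: rejecting H₀ when it is actually true (false positive).
Type II error: failing to reject H₀ when H₁ is actually true (false negative).

Answer: Failing to adopt an effective teaching method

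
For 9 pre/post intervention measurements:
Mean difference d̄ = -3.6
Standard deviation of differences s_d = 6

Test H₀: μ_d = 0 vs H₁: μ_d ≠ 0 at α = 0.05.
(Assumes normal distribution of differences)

Answer: t = -1.8000, fail to reject H₀

Derivation:
df = n - 1 = 8
SE = s_d/√n = 6/√9 = 2.0000
t = d̄/SE = -3.6/2.0000 = -1.8000
Critical value: t_{0.025,8} = ±2.306
p-value ≈ 0.1096
Decision: fail to reject H₀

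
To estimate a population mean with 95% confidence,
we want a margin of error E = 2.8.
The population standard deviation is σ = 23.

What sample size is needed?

Answer: n = 260

Derivation:
z_0.025 = 1.960
n = (z×σ/E)² = (1.960×23/2.8)²
n = 259.2100
Round up: n = 260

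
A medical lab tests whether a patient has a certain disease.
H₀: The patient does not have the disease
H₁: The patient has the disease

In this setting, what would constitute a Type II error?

Type I error (α): Rejecting H₀ when H₀ is true
Type II error (β): Failing to reject H₀ when H₁ is true

Answer: Failing to diagnose a patient who actually has the disease (false negative)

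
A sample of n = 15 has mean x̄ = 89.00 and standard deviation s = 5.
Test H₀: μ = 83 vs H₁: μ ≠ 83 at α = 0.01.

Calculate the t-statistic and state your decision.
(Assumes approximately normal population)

Answer: t = 4.6476, reject H₀

Derivation:
df = n - 1 = 14
SE = s/√n = 5/√15 = 1.2910
t = (x̄ - μ₀)/SE = (89.00 - 83)/1.2910 = 4.6476
Critical value: t_{0.005,14} = ±2.977
p-value ≈ 0.0004
Decision: reject H₀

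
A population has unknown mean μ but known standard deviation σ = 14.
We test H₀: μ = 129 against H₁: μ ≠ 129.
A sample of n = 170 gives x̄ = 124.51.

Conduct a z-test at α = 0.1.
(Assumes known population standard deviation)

Standard error: SE = σ/√n = 14/√170 = 1.0738
z-statistic: z = (x̄ - μ₀)/SE = (124.51 - 129)/1.0738 = -4.1814
Critical value: ±1.645
p-value < 0.0001
Decision: reject H₀

Answer: z = -4.1814, reject H₀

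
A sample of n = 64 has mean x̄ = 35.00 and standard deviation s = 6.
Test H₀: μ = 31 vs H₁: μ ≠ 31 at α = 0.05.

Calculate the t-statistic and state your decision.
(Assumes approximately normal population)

Answer: t = 5.3333, reject H₀

Derivation:
df = n - 1 = 63
SE = s/√n = 6/√64 = 0.7500
t = (x̄ - μ₀)/SE = (35.00 - 31)/0.7500 = 5.3333
Critical value: t_{0.025,63} = ±1.998
p-value < 0.0001
Decision: reject H₀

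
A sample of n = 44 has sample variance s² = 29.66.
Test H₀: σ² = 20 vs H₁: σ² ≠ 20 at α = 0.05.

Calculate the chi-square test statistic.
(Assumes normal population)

Answer: χ² = 63.7690, reject H₀

Derivation:
df = n - 1 = 43
χ² = (n-1)s²/σ₀² = 43×29.66/20 = 63.7690
Critical values: χ²_{0.975,43} = 26.785, χ²_{0.025,43} = 62.990
Rejection region: χ² < 26.785 or χ² > 62.990
Decision: reject H₀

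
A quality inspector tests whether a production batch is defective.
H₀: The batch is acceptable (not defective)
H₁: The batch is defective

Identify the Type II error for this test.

Answer: Shipping a defective batch to customers

Derivation:
Type I error (α): Rejecting H₀ when H₀ is true
Type II error (β): Failing to reject H₀ when H₁ is true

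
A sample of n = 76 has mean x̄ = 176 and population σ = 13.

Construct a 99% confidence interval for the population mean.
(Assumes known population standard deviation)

Answer: (172.1587, 179.8413)

Derivation:
Confidence level: 99%, α = 0.01
z_0.005 = 2.576
SE = σ/√n = 13/√76 = 1.4912
Margin of error = 2.576 × 1.4912 = 3.8413
CI: x̄ ± margin = 176 ± 3.8413
CI: (172.1587, 179.8413)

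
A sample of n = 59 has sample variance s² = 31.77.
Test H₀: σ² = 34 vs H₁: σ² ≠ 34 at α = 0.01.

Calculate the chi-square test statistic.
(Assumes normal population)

df = n - 1 = 58
χ² = (n-1)s²/σ₀² = 58×31.77/34 = 54.1959
Critical values: χ²_{0.995,58} = 34.008, χ²_{0.005,58} = 89.477
Rejection region: χ² < 34.008 or χ² > 89.477
Decision: fail to reject H₀

Answer: χ² = 54.1959, fail to reject H₀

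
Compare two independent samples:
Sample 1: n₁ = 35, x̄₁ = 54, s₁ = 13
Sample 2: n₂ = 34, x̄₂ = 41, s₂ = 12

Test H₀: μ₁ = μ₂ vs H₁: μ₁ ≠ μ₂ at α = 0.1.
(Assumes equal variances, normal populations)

Pooled variance: s²_p = [34×13² + 33×12²]/(67) = 156.6866
s_p = 12.5175
SE = s_p×√(1/n₁ + 1/n₂) = 12.5175×√(1/35 + 1/34) = 3.0142
t = (x̄₁ - x̄₂)/SE = (54 - 41)/3.0142 = 4.3129
df = 67, t-critical = ±1.668
Decision: reject H₀

Answer: t = 4.3129, reject H₀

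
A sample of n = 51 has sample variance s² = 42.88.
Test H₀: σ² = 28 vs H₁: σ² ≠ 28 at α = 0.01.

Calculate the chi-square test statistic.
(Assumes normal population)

Answer: χ² = 76.5714, fail to reject H₀

Derivation:
df = n - 1 = 50
χ² = (n-1)s²/σ₀² = 50×42.88/28 = 76.5714
Critical values: χ²_{0.995,50} = 27.991, χ²_{0.005,50} = 79.490
Rejection region: χ² < 27.991 or χ² > 79.490
Decision: fail to reject H₀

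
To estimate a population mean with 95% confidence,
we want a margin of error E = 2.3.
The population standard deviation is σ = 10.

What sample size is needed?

z_0.025 = 1.960
n = (z×σ/E)² = (1.960×10/2.3)²
n = 72.6200
Round up: n = 73

Answer: n = 73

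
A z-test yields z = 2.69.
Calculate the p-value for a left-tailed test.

Answer: p-value ≈ 0.9964

Derivation:
For z = 2.69:
p = P(Z < 2.69) = Φ(2.69) = 0.9964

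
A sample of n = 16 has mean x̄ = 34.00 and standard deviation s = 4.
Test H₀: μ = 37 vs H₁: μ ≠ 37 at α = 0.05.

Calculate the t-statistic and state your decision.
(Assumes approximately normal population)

df = n - 1 = 15
SE = s/√n = 4/√16 = 1.0000
t = (x̄ - μ₀)/SE = (34.00 - 37)/1.0000 = -3.0000
Critical value: t_{0.025,15} = ±2.131
p-value ≈ 0.0090
Decision: reject H₀

Answer: t = -3.0000, reject H₀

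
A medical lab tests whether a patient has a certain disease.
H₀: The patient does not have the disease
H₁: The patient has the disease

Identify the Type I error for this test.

Answer: Diagnosing a healthy patient as having the disease (false positive)

Derivation:
Type I error: rejecting H₀ when it is actually true (false positive).
Type II error: failing to reject H₀ when H₁ is actually true (false negative).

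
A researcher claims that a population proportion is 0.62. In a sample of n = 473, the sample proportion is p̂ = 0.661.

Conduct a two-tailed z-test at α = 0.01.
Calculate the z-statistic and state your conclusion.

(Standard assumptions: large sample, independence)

Answer: z = 1.8371, fail to reject H₀

Derivation:
H₀: p = 0.62, H₁: p ≠ 0.62
Standard error: SE = √(p₀(1-p₀)/n) = √(0.62×0.38/473) = 0.022318
z-statistic: z = (p̂ - p₀)/SE = (0.661 - 0.62)/0.022318 = 1.8371
Critical value: z_0.005 = ±2.576
p-value = 0.0662
Decision: fail to reject H₀ at α = 0.01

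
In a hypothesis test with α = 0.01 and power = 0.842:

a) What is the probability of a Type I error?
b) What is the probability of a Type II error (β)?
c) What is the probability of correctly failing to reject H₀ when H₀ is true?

a) Type I error probability = α = 0.01
b) Power = P(reject H₀ | H₁ true) = 1 - β = 0.842, so Type II error probability = β = 1 - Power = 0.158
c) P(fail to reject H₀ | H₀ true) = 1 - α = 0.99

Answer: a) 0.01, b) 0.158, c) 0.99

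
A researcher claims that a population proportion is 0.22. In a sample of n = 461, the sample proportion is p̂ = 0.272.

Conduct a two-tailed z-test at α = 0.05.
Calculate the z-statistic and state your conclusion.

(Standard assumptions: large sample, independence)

Answer: z = 2.6953, reject H₀

Derivation:
H₀: p = 0.22, H₁: p ≠ 0.22
Standard error: SE = √(p₀(1-p₀)/n) = √(0.22×0.78/461) = 0.019293
z-statistic: z = (p̂ - p₀)/SE = (0.272 - 0.22)/0.019293 = 2.6953
Critical value: z_0.025 = ±1.960
p-value = 0.0070
Decision: reject H₀ at α = 0.05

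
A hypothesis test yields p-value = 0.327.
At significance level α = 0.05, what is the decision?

Compare p-value to α:
0.327 ≥ 0.05
Decision: fail to reject H₀

Answer: fail to reject H₀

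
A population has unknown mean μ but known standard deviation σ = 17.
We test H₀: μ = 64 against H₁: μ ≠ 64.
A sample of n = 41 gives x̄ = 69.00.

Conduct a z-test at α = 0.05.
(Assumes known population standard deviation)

Standard error: SE = σ/√n = 17/√41 = 2.6550
z-statistic: z = (x̄ - μ₀)/SE = (69.00 - 64)/2.6550 = 1.8832
Critical value: ±1.960
p-value = 0.0597
Decision: fail to reject H₀

Answer: z = 1.8832, fail to reject H₀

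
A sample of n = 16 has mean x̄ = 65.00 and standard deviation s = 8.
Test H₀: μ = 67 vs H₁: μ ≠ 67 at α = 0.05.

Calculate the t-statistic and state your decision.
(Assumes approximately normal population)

Answer: t = -1.0000, fail to reject H₀

Derivation:
df = n - 1 = 15
SE = s/√n = 8/√16 = 2.0000
t = (x̄ - μ₀)/SE = (65.00 - 67)/2.0000 = -1.0000
Critical value: t_{0.025,15} = ±2.131
p-value ≈ 0.3332
Decision: fail to reject H₀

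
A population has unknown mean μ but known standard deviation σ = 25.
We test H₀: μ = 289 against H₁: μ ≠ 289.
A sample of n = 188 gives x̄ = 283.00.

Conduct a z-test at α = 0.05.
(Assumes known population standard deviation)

Standard error: SE = σ/√n = 25/√188 = 1.8233
z-statistic: z = (x̄ - μ₀)/SE = (283.00 - 289)/1.8233 = -3.2907
Critical value: ±1.960
p-value = 0.0010
Decision: reject H₀

Answer: z = -3.2907, reject H₀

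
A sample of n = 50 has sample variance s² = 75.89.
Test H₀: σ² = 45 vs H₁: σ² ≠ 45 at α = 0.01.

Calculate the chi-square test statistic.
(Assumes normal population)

df = n - 1 = 49
χ² = (n-1)s²/σ₀² = 49×75.89/45 = 82.6358
Critical values: χ²_{0.995,49} = 27.249, χ²_{0.005,49} = 78.231
Rejection region: χ² < 27.249 or χ² > 78.231
Decision: reject H₀

Answer: χ² = 82.6358, reject H₀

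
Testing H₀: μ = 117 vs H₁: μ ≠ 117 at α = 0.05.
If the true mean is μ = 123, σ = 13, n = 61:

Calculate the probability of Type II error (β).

SE = σ/√n = 13/√61 = 1.6645
Critical values: μ₀ ± z_0.025×SE = 117 ± 1.960×1.6645
Acceptance region: (113.7376, 120.2624)
Under H₁ (μ = 123): z_high = (120.2624 - 123)/1.6645 = -1.6447, z_low = (113.7376 - 123)/1.6645 = -5.5647
β = P(not reject | H₁) = Φ(-1.6447) - Φ(-5.5647) ≈ 0.0500

Answer: β ≈ 0.0500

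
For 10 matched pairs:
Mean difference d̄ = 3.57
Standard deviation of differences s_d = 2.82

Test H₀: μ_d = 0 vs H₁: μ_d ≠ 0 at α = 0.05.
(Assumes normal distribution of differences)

Answer: t = 4.0031, reject H₀

Derivation:
df = n - 1 = 9
SE = s_d/√n = 2.82/√10 = 0.8918
t = d̄/SE = 3.57/0.8918 = 4.0031
Critical value: t_{0.025,9} = ±2.262
p-value ≈ 0.0031
Decision: reject H₀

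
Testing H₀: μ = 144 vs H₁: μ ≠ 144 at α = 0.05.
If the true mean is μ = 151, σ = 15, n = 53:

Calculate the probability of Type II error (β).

Answer: β ≈ 0.0753

Derivation:
SE = σ/√n = 15/√53 = 2.0604
Critical values: μ₀ ± z_0.025×SE = 144 ± 1.960×2.0604
Acceptance region: (139.9616, 148.0384)
Under H₁ (μ = 151): z_high = (148.0384 - 151)/2.0604 = -1.4374, z_low = (139.9616 - 151)/2.0604 = -5.3574
β = P(not reject | H₁) = Φ(-1.4374) - Φ(-5.3574) ≈ 0.0753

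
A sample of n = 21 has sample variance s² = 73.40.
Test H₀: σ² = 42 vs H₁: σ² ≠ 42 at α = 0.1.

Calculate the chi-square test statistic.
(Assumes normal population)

Answer: χ² = 34.9524, reject H₀

Derivation:
df = n - 1 = 20
χ² = (n-1)s²/σ₀² = 20×73.40/42 = 34.9524
Critical values: χ²_{0.95,20} = 10.851, χ²_{0.05,20} = 31.410
Rejection region: χ² < 10.851 or χ² > 31.410
Decision: reject H₀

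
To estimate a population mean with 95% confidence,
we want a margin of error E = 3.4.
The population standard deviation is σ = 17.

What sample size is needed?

z_0.025 = 1.960
n = (z×σ/E)² = (1.960×17/3.4)²
n = 96.0400
Round up: n = 97

Answer: n = 97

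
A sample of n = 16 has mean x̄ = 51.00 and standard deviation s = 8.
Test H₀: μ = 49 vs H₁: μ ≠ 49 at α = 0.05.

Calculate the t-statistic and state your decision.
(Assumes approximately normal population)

Answer: t = 1.0000, fail to reject H₀

Derivation:
df = n - 1 = 15
SE = s/√n = 8/√16 = 2.0000
t = (x̄ - μ₀)/SE = (51.00 - 49)/2.0000 = 1.0000
Critical value: t_{0.025,15} = ±2.131
p-value ≈ 0.3332
Decision: fail to reject H₀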